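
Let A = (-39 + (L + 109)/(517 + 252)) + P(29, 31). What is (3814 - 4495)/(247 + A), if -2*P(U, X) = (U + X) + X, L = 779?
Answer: -1047378/251701 ≈ -4.1612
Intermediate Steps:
P(U, X) = -X - U/2 (P(U, X) = -((U + X) + X)/2 = -(U + 2*X)/2 = -X - U/2)
A = -128185/1538 (A = (-39 + (779 + 109)/(517 + 252)) + (-1*31 - ½*29) = (-39 + 888/769) + (-31 - 29/2) = (-39 + 888*(1/769)) - 91/2 = (-39 + 888/769) - 91/2 = -29103/769 - 91/2 = -128185/1538 ≈ -83.345)
(3814 - 4495)/(247 + A) = (3814 - 4495)/(247 - 128185/1538) = -681/251701/1538 = -681*1538/251701 = -1047378/251701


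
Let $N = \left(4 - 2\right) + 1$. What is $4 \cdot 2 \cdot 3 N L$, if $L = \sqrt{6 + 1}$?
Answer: $72 \sqrt{7} \approx 190.49$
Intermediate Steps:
$N = 3$ ($N = 2 + 1 = 3$)
$L = \sqrt{7} \approx 2.6458$
$4 \cdot 2 \cdot 3 N L = 4 \cdot 2 \cdot 3 \cdot 3 \sqrt{7} = 8 \cdot 3 \cdot 3 \sqrt{7} = 24 \cdot 3 \sqrt{7} = 72 \sqrt{7}$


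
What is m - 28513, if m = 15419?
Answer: -13094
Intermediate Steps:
m - 28513 = 15419 - 28513 = -13094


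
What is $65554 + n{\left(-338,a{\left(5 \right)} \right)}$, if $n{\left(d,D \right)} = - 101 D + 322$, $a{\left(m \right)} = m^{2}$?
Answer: $63351$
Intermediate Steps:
$n{\left(d,D \right)} = 322 - 101 D$
$65554 + n{\left(-338,a{\left(5 \right)} \right)} = 65554 + \left(322 - 101 \cdot 5^{2}\right) = 65554 + \left(322 - 2525\right) = 65554 - 2203 = 63351$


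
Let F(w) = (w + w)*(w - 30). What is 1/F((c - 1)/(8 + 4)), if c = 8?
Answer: -72/2471 ≈ -0.029138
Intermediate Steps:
F(w) = 2*w*(-30 + w) (F(w) = (2*w)*(-30 + w) = 2*w*(-30 + w))
1/F((c - 1)/(8 + 4)) = 1/(2*((8 - 1)/(8 + 4))*(-30 + (8 - 1)/(8 + 4))) = 1/(2*(7/12)*(-30 + 7/12)) = 1/(2*(7/12)*(-353/12)) = 1/(-2471/72) = -72/2471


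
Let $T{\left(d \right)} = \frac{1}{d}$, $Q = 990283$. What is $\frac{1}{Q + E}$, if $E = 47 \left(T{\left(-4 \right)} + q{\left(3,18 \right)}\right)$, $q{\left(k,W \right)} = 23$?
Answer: $\frac{4}{3965409} \approx 1.0087 \cdot 10^{-6}$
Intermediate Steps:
$E = \frac{4277}{4}$ ($E = 47 \left(\frac{1}{-4} + 23\right) = 47 \left(- \frac{1}{4} + 23\right) = 47 \cdot \frac{91}{4} = \frac{4277}{4} \approx 1069.3$)
$\frac{1}{Q + E} = \frac{1}{990283 + \frac{4277}{4}} = \frac{1}{\frac{3965409}{4}} = \frac{4}{3965409}$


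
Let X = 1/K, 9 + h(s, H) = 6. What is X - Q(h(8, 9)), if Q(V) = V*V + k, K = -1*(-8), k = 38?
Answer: -375/8 ≈ -46.875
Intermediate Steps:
h(s, H) = -3 (h(s, H) = -9 + 6 = -3)
K = 8
Q(V) = 38 + V² (Q(V) = V*V + 38 = V² + 38 = 38 + V²)
X = ⅛ (X = 1/8 = ⅛ ≈ 0.12500)
X - Q(h(8, 9)) = ⅛ - (38 + (-3)²) = ⅛ - (38 + 9) = ⅛ - 1*47 = ⅛ - 47 = -375/8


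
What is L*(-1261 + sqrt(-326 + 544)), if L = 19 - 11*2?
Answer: 3783 - 3*sqrt(218) ≈ 3738.7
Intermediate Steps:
L = -3 (L = 19 - 22 = -3)
L*(-1261 + sqrt(-326 + 544)) = -3*(-1261 + sqrt(-326 + 544)) = -3*(-1261 + sqrt(218)) = 3783 - 3*sqrt(218)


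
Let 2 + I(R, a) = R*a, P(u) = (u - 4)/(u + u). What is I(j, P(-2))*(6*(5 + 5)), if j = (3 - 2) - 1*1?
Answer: -120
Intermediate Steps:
P(u) = (-4 + u)/(2*u) (P(u) = (-4 + u)/((2*u)) = (-4 + u)*(1/(2*u)) = (-4 + u)/(2*u))
j = 0 (j = 1 - 1 = 0)
I(R, a) = -2 + R*a
I(j, P(-2))*(6*(5 + 5)) = (-2 + 0*((½)*(-4 - 2)/(-2)))*(6*(5 + 5)) = (-2 + 0*((½)*(-½)*(-6)))*(6*10) = (-2 + 0*(3/2))*60 = (-2 + 0)*60 = -2*60 = -120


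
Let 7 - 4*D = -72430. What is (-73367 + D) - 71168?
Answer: -505703/4 ≈ -1.2643e+5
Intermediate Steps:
D = 72437/4 (D = 7/4 - 1/4*(-72430) = 7/4 + 36215/2 = 72437/4 ≈ 18109.)
(-73367 + D) - 71168 = (-73367 + 72437/4) - 71168 = -221031/4 - 71168 = -505703/4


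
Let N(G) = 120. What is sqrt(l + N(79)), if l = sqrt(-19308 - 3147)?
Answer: sqrt(120 + 3*I*sqrt(2495)) ≈ 12.49 + 5.999*I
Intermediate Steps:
l = 3*I*sqrt(2495) (l = sqrt(-22455) = 3*I*sqrt(2495) ≈ 149.85*I)
sqrt(l + N(79)) = sqrt(3*I*sqrt(2495) + 120) = sqrt(120 + 3*I*sqrt(2495))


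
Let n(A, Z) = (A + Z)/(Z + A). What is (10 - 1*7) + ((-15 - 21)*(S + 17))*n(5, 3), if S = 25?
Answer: -1509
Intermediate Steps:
n(A, Z) = 1 (n(A, Z) = (A + Z)/(A + Z) = 1)
(10 - 1*7) + ((-15 - 21)*(S + 17))*n(5, 3) = (10 - 1*7) + ((-15 - 21)*(25 + 17))*1 = (10 - 7) - 36*42*1 = 3 - 1512*1 = 3 - 1512 = -1509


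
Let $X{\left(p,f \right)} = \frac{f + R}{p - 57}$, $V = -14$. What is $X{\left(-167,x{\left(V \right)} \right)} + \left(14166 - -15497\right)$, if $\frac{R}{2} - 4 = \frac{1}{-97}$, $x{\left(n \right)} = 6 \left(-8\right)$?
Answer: $\frac{322260773}{10864} \approx 29663.0$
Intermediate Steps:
$x{\left(n \right)} = -48$
$R = \frac{774}{97}$ ($R = 8 + \frac{2}{-97} = 8 + 2 \left(- \frac{1}{97}\right) = 8 - \frac{2}{97} = \frac{774}{97} \approx 7.9794$)
$X{\left(p,f \right)} = \frac{\frac{774}{97} + f}{-57 + p}$ ($X{\left(p,f \right)} = \frac{f + \frac{774}{97}}{p - 57} = \frac{\frac{774}{97} + f}{-57 + p}$)
$X{\left(-167,x{\left(V \right)} \right)} + \left(14166 - -15497\right) = \frac{\frac{774}{97} - 48}{-57 - 167} + \left(14166 - -15497\right) = \frac{1}{-224} \left(- \frac{3882}{97}\right) + \left(14166 + 15497\right) = \left(- \frac{1}{224}\right) \left(- \frac{3882}{97}\right) + 29663 = \frac{1941}{10864} + 29663 = \frac{322260773}{10864}$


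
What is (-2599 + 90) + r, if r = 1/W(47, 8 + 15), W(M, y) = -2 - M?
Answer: -122942/49 ≈ -2509.0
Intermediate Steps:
r = -1/49 (r = 1/(-2 - 1*47) = 1/(-2 - 47) = 1/(-49) = -1/49 ≈ -0.020408)
(-2599 + 90) + r = (-2599 + 90) - 1/49 = -2509 - 1/49 = -122942/49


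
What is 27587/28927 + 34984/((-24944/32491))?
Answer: -4109953061295/90194386 ≈ -45568.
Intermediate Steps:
27587/28927 + 34984/((-24944/32491)) = 27587*(1/28927) + 34984/((-24944*1/32491)) = 27587/28927 + 34984/(-24944/32491) = 27587/28927 + 34984*(-32491/24944) = 27587/28927 - 142083143/3118 = -4109953061295/90194386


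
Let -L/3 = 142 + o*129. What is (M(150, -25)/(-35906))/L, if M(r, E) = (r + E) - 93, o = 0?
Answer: 8/3823989 ≈ 2.0921e-6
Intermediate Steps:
M(r, E) = -93 + E + r (M(r, E) = (E + r) - 93 = -93 + E + r)
L = -426 (L = -3*(142 + 0*129) = -3*(142 + 0) = -3*142 = -426)
(M(150, -25)/(-35906))/L = ((-93 - 25 + 150)/(-35906))/(-426) = (32*(-1/35906))*(-1/426) = -16/17953*(-1/426) = 8/3823989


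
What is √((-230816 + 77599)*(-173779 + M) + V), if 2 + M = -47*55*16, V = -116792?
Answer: √32963141805 ≈ 1.8156e+5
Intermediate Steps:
M = -41362 (M = -2 - 47*55*16 = -2 - 2585*16 = -2 - 41360 = -41362)
√((-230816 + 77599)*(-173779 + M) + V) = √((-230816 + 77599)*(-173779 - 41362) - 116792) = √(-153217*(-215141) - 116792) = √(32963258597 - 116792) = √32963141805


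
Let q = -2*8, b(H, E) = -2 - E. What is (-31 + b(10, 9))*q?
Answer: 672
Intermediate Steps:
q = -16
(-31 + b(10, 9))*q = (-31 + (-2 - 1*9))*(-16) = (-31 + (-2 - 9))*(-16) = (-31 - 11)*(-16) = -42*(-16) = 672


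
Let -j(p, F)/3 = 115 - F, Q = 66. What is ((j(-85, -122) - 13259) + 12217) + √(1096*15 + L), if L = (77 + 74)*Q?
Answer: -1753 + 9*√326 ≈ -1590.5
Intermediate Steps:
j(p, F) = -345 + 3*F (j(p, F) = -3*(115 - F) = -345 + 3*F)
L = 9966 (L = (77 + 74)*66 = 151*66 = 9966)
((j(-85, -122) - 13259) + 12217) + √(1096*15 + L) = (((-345 + 3*(-122)) - 13259) + 12217) + √(1096*15 + 9966) = (((-345 - 366) - 13259) + 12217) + √(16440 + 9966) = ((-711 - 13259) + 12217) + √26406 = (-13970 + 12217) + 9*√326 = -1753 + 9*√326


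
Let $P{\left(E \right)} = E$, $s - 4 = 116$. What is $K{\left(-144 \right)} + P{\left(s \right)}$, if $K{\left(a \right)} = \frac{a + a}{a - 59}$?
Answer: $\frac{24648}{203} \approx 121.42$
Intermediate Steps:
$s = 120$ ($s = 4 + 116 = 120$)
$K{\left(a \right)} = \frac{2 a}{-59 + a}$
$K{\left(-144 \right)} + P{\left(s \right)} = 2 \left(-144\right) \frac{1}{-59 - 144} + 120 = 2 \left(-144\right) \frac{1}{-203} + 120 = 2 \left(-144\right) \left(- \frac{1}{203}\right) + 120 = \frac{288}{203} + 120 = \frac{24648}{203}$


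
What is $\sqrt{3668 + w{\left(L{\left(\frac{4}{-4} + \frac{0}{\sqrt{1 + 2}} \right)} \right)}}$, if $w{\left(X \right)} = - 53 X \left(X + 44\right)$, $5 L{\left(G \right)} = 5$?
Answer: $\sqrt{1283} \approx 35.819$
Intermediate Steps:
$L{\left(G \right)} = 1$ ($L{\left(G \right)} = \frac{1}{5} \cdot 5 = 1$)
$w{\left(X \right)} = - 53 X \left(44 + X\right)$
$\sqrt{3668 + w{\left(L{\left(\frac{4}{-4} + \frac{0}{\sqrt{1 + 2}} \right)} \right)}} = \sqrt{3668 - 53 \left(44 + 1\right)} = \sqrt{3668 - 53 \cdot 45} = \sqrt{3668 - 2385} = \sqrt{1283}$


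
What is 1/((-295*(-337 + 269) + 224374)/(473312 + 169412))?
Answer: 321362/122217 ≈ 2.6294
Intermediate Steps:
1/((-295*(-337 + 269) + 224374)/(473312 + 169412)) = 1/((-295*(-68) + 224374)/642724) = 1/((20060 + 224374)*(1/642724)) = 1/(244434*(1/642724)) = 1/(122217/321362) = 321362/122217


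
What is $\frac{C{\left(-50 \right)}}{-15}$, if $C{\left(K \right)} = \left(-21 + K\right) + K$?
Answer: $\frac{121}{15} \approx 8.0667$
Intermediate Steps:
$C{\left(K \right)} = -21 + 2 K$
$\frac{C{\left(-50 \right)}}{-15} = \frac{-21 + 2 \left(-50\right)}{-15} = \left(-21 - 100\right) \left(- \frac{1}{15}\right) = \left(-121\right) \left(- \frac{1}{15}\right) = \frac{121}{15}$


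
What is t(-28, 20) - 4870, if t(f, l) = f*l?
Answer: -5430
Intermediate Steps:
t(-28, 20) - 4870 = -28*20 - 4870 = -560 - 4870 = -5430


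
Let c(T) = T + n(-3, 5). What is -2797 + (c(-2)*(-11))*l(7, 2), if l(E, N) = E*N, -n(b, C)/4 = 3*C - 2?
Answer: 5519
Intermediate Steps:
n(b, C) = 8 - 12*C (n(b, C) = -4*(3*C - 2) = -4*(-2 + 3*C) = 8 - 12*C)
c(T) = -52 + T (c(T) = T + (8 - 12*5) = T + (8 - 60) = T - 52 = -52 + T)
-2797 + (c(-2)*(-11))*l(7, 2) = -2797 + ((-52 - 2)*(-11))*(7*2) = -2797 - 54*(-11)*14 = -2797 + 594*14 = -2797 + 8316 = 5519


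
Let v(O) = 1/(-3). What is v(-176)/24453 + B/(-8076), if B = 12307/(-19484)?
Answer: 248492143/3847747627152 ≈ 6.4581e-5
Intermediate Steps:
v(O) = -⅓
B = -12307/19484 (B = 12307*(-1/19484) = -12307/19484 ≈ -0.63165)
v(-176)/24453 + B/(-8076) = -⅓/24453 - 12307/19484/(-8076) = -⅓*1/24453 - 12307/19484*(-1/8076) = -1/73359 + 12307/157352784 = 248492143/3847747627152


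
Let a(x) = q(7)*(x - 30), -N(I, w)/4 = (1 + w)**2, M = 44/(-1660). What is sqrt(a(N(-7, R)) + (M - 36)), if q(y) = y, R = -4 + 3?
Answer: I*sqrt(42371915)/415 ≈ 15.685*I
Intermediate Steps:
R = -1
M = -11/415 (M = 44*(-1/1660) = -11/415 ≈ -0.026506)
N(I, w) = -4*(1 + w)**2
a(x) = -210 + 7*x (a(x) = 7*(x - 30) = 7*(-30 + x) = -210 + 7*x)
sqrt(a(N(-7, R)) + (M - 36)) = sqrt((-210 + 7*(-4*(1 - 1)**2)) + (-11/415 - 36)) = sqrt((-210 + 7*(-4*0**2)) - 14951/415) = sqrt((-210 + 7*(-4*0)) - 14951/415) = sqrt((-210 + 7*0) - 14951/415) = sqrt((-210 + 0) - 14951/415) = sqrt(-210 - 14951/415) = sqrt(-102101/415) = I*sqrt(42371915)/415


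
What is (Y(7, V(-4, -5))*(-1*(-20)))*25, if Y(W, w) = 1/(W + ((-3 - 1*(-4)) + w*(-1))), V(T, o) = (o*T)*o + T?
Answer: 125/28 ≈ 4.4643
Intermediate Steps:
V(T, o) = T + T*o**2 (V(T, o) = (T*o)*o + T = T*o**2 + T = T + T*o**2)
Y(W, w) = 1/(1 + W - w) (Y(W, w) = 1/(W + ((-3 + 4) - w)) = 1/(W + (1 - w)) = 1/(1 + W - w))
(Y(7, V(-4, -5))*(-1*(-20)))*25 = ((-1*(-20))/(1 + 7 - (-4)*(1 + (-5)**2)))*25 = (20/(1 + 7 - (-4)*(1 + 25)))*25 = (20/(1 + 7 - (-4)*26))*25 = (20/(1 + 7 - 1*(-104)))*25 = (20/(1 + 7 + 104))*25 = (20/112)*25 = ((1/112)*20)*25 = (5/28)*25 = 125/28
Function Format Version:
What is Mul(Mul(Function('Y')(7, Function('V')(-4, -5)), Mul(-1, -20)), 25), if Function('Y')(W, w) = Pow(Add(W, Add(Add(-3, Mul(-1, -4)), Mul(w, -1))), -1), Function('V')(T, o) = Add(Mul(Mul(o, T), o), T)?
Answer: Rational(125, 28) ≈ 4.4643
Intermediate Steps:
Function('V')(T, o) = Add(T, Mul(T, Pow(o, 2))) (Function('V')(T, o) = Add(Mul(Mul(T, o), o), T) = Add(Mul(T, Pow(o, 2)), T) = Add(T, Mul(T, Pow(o, 2))))
Function('Y')(W, w) = Pow(Add(1, W, Mul(-1, w)), -1) (Function('Y')(W, w) = Pow(Add(W, Add(Add(-3, 4), Mul(-1, w))), -1) = Pow(Add(W, Add(1, Mul(-1, w))), -1) = Pow(Add(1, W, Mul(-1, w)), -1))
Mul(Mul(Function('Y')(7, Function('V')(-4, -5)), Mul(-1, -20)), 25) = Mul(Mul(Pow(Add(1, 7, Mul(-1, Mul(-4, Add(1, Pow(-5, 2))))), -1), Mul(-1, -20)), 25) = Mul(Mul(Pow(Add(1, 7, Mul(-1, Mul(-4, Add(1, 25)))), -1), 20), 25) = Mul(Mul(Pow(Add(1, 7, Mul(-1, Mul(-4, 26))), -1), 20), 25) = Mul(Mul(Pow(Add(1, 7, Mul(-1, -104)), -1), 20), 25) = Mul(Mul(Pow(Add(1, 7, 104), -1), 20), 25) = Mul(Mul(Pow(112, -1), 20), 25) = Mul(Mul(Rational(1, 112), 20), 25) = Mul(Rational(5, 28), 25) = Rational(125, 28)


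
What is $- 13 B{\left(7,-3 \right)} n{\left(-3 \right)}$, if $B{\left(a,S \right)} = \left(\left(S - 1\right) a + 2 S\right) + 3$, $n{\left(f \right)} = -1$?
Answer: $-403$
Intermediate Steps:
$B{\left(a,S \right)} = 3 + 2 S + a \left(-1 + S\right)$ ($B{\left(a,S \right)} = \left(\left(-1 + S\right) a + 2 S\right) + 3 = \left(a \left(-1 + S\right) + 2 S\right) + 3 = \left(2 S + a \left(-1 + S\right)\right) + 3 = 3 + 2 S + a \left(-1 + S\right)$)
$- 13 B{\left(7,-3 \right)} n{\left(-3 \right)} = - 13 \left(3 - 7 + 2 \left(-3\right) - 21\right) \left(-1\right) = - 13 \left(3 - 7 - 6 - 21\right) \left(-1\right) = \left(-13\right) \left(-31\right) \left(-1\right) = 403 \left(-1\right) = -403$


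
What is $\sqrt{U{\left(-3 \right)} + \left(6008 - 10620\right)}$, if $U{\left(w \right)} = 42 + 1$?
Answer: $i \sqrt{4569} \approx 67.594 i$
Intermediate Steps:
$U{\left(w \right)} = 43$
$\sqrt{U{\left(-3 \right)} + \left(6008 - 10620\right)} = \sqrt{43 + \left(6008 - 10620\right)} = \sqrt{43 - 4612} = \sqrt{-4569} = i \sqrt{4569}$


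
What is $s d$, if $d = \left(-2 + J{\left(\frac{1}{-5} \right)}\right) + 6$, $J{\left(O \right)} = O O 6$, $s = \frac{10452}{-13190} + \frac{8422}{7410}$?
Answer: $\frac{178275358}{122172375} \approx 1.4592$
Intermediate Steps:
$s = \frac{1681843}{4886895}$ ($s = 10452 \left(- \frac{1}{13190}\right) + 8422 \cdot \frac{1}{7410} = - \frac{5226}{6595} + \frac{4211}{3705} = \frac{1681843}{4886895} \approx 0.34415$)
$J{\left(O \right)} = 6 O^{2}$ ($J{\left(O \right)} = O^{2} \cdot 6 = 6 O^{2}$)
$d = \frac{106}{25}$ ($d = \left(-2 + 6 \left(\frac{1}{-5}\right)^{2}\right) + 6 = \left(-2 + 6 \left(- \frac{1}{5}\right)^{2}\right) + 6 = \left(-2 + 6 \cdot \frac{1}{25}\right) + 6 = \left(-2 + \frac{6}{25}\right) + 6 = - \frac{44}{25} + 6 = \frac{106}{25} \approx 4.24$)
$s d = \frac{1681843}{4886895} \cdot \frac{106}{25} = \frac{178275358}{122172375}$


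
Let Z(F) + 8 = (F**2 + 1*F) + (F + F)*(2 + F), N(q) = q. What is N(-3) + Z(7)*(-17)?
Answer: -2961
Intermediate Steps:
Z(F) = -8 + F + F**2 + 2*F*(2 + F) (Z(F) = -8 + ((F**2 + 1*F) + (F + F)*(2 + F)) = -8 + ((F**2 + F) + (2*F)*(2 + F)) = -8 + ((F + F**2) + 2*F*(2 + F)) = -8 + (F + F**2 + 2*F*(2 + F)) = -8 + F + F**2 + 2*F*(2 + F))
N(-3) + Z(7)*(-17) = -3 + (-8 + 3*7**2 + 5*7)*(-17) = -3 + (-8 + 3*49 + 35)*(-17) = -3 + (-8 + 147 + 35)*(-17) = -3 + 174*(-17) = -3 - 2958 = -2961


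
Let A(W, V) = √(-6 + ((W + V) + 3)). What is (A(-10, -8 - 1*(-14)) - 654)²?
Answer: (654 - I*√7)² ≈ 4.2771e+5 - 3461.0*I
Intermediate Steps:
A(W, V) = √(-3 + V + W) (A(W, V) = √(-6 + ((V + W) + 3)) = √(-6 + (3 + V + W)) = √(-3 + V + W))
(A(-10, -8 - 1*(-14)) - 654)² = (√(-3 + (-8 - 1*(-14)) - 10) - 654)² = (√(-3 + (-8 + 14) - 10) - 654)² = (√(-3 + 6 - 10) - 654)² = (√(-7) - 654)² = (I*√7 - 654)² = (-654 + I*√7)²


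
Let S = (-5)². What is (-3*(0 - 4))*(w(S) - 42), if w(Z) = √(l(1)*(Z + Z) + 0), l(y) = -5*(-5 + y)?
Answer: -504 + 120*√10 ≈ -124.53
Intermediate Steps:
S = 25
l(y) = 25 - 5*y
w(Z) = 2*√10*√Z (w(Z) = √((25 - 5*1)*(Z + Z) + 0) = √((25 - 5)*(2*Z) + 0) = √(20*(2*Z) + 0) = √(40*Z + 0) = √(40*Z) = 2*√10*√Z)
(-3*(0 - 4))*(w(S) - 42) = (-3*(0 - 4))*(2*√10*√25 - 42) = (-3*(-4))*(2*√10*5 - 42) = 12*(10*√10 - 42) = 12*(-42 + 10*√10) = -504 + 120*√10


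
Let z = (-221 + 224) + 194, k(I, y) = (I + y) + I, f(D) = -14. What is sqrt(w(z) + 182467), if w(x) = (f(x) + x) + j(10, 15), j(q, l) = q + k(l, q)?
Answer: 30*sqrt(203) ≈ 427.43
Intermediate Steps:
k(I, y) = y + 2*I
j(q, l) = 2*l + 2*q (j(q, l) = q + (q + 2*l) = 2*l + 2*q)
z = 197 (z = 3 + 194 = 197)
w(x) = 36 + x (w(x) = (-14 + x) + (2*15 + 2*10) = (-14 + x) + (30 + 20) = (-14 + x) + 50 = 36 + x)
sqrt(w(z) + 182467) = sqrt((36 + 197) + 182467) = sqrt(233 + 182467) = sqrt(182700) = 30*sqrt(203)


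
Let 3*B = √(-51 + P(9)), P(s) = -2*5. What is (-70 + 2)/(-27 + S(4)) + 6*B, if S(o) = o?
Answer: 68/23 + 2*I*√61 ≈ 2.9565 + 15.62*I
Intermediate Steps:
P(s) = -10
B = I*√61/3 (B = √(-51 - 10)/3 = √(-61)/3 = (I*√61)/3 = I*√61/3 ≈ 2.6034*I)
(-70 + 2)/(-27 + S(4)) + 6*B = (-70 + 2)/(-27 + 4) + 6*(I*√61/3) = -68/(-23) + 2*I*√61 = -68*(-1/23) + 2*I*√61 = 68/23 + 2*I*√61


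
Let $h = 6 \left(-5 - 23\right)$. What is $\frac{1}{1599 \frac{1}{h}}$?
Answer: $- \frac{56}{533} \approx -0.10507$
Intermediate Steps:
$h = -168$ ($h = 6 \left(-5 - 23\right) = 6 \left(-28\right) = -168$)
$\frac{1}{1599 \frac{1}{h}} = \frac{1}{1599 \frac{1}{-168}} = \frac{1}{1599 \left(- \frac{1}{168}\right)} = \frac{1}{- \frac{533}{56}} = - \frac{56}{533}$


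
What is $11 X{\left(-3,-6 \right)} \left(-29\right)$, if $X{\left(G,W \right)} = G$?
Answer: $957$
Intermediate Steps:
$11 X{\left(-3,-6 \right)} \left(-29\right) = 11 \left(-3\right) \left(-29\right) = \left(-33\right) \left(-29\right) = 957$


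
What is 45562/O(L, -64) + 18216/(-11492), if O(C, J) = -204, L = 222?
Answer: -3877313/17238 ≈ -224.93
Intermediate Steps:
45562/O(L, -64) + 18216/(-11492) = 45562/(-204) + 18216/(-11492) = 45562*(-1/204) + 18216*(-1/11492) = -22781/102 - 4554/2873 = -3877313/17238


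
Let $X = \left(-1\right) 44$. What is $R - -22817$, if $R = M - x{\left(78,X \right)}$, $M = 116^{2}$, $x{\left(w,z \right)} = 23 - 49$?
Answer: $36299$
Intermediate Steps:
$X = -44$
$x{\left(w,z \right)} = -26$ ($x{\left(w,z \right)} = 23 - 49 = -26$)
$M = 13456$
$R = 13482$ ($R = 13456 - -26 = 13456 + 26 = 13482$)
$R - -22817 = 13482 - -22817 = 13482 + 22817 = 36299$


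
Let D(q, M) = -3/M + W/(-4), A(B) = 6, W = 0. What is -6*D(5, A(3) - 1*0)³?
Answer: ¾ ≈ 0.75000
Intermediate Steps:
D(q, M) = -3/M (D(q, M) = -3/M + 0/(-4) = -3/M + 0*(-¼) = -3/M + 0 = -3/M)
-6*D(5, A(3) - 1*0)³ = -6*(-27/(6 - 1*0)³) = -6*(-27/(6 + 0)³) = -6*(-3/6)³ = -6*(-3*⅙)³ = -6*(-½)³ = -6*(-⅛) = ¾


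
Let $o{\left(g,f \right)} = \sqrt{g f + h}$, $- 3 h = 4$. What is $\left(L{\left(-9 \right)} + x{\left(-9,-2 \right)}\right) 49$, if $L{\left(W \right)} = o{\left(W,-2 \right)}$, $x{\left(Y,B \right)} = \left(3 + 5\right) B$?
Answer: $-784 + \frac{245 \sqrt{6}}{3} \approx -583.96$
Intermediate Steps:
$h = - \frac{4}{3}$ ($h = \left(- \frac{1}{3}\right) 4 = - \frac{4}{3} \approx -1.3333$)
$x{\left(Y,B \right)} = 8 B$
$o{\left(g,f \right)} = \sqrt{- \frac{4}{3} + f g}$ ($o{\left(g,f \right)} = \sqrt{g f - \frac{4}{3}} = \sqrt{f g - \frac{4}{3}} = \sqrt{- \frac{4}{3} + f g}$)
$L{\left(W \right)} = \frac{\sqrt{-12 - 18 W}}{3}$ ($L{\left(W \right)} = \frac{\sqrt{-12 + 9 \left(-2\right) W}}{3} = \frac{\sqrt{-12 - 18 W}}{3}$)
$\left(L{\left(-9 \right)} + x{\left(-9,-2 \right)}\right) 49 = \left(\frac{\sqrt{-12 - -162}}{3} + 8 \left(-2\right)\right) 49 = \left(\frac{\sqrt{-12 + 162}}{3} - 16\right) 49 = \left(\frac{\sqrt{150}}{3} - 16\right) 49 = \left(\frac{5 \sqrt{6}}{3} - 16\right) 49 = \left(-16 + \frac{5 \sqrt{6}}{3}\right) 49 = -784 + \frac{245 \sqrt{6}}{3}$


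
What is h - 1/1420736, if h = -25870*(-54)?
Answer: 1984739777279/1420736 ≈ 1.3970e+6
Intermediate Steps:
h = 1396980
h - 1/1420736 = 1396980 - 1/1420736 = 1984739777279/1420736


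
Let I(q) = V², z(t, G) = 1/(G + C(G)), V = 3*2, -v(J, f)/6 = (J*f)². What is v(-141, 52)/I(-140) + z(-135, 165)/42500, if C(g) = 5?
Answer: -64733861399999/7225000 ≈ -8.9597e+6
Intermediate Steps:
v(J, f) = -6*J²*f²
V = 6
z(t, G) = 1/(5 + G) (z(t, G) = 1/(G + 5) = 1/(5 + G))
I(q) = 36 (I(q) = 6² = 36)
v(-141, 52)/I(-140) + z(-135, 165)/42500 = -6*(-141)²*52²/36 + 1/((5 + 165)*42500) = -6*19881*2704*(1/36) + (1/42500)/170 = -322549344*1/36 + (1/170)*(1/42500) = -8959704 + 1/7225000 = -64733861399999/7225000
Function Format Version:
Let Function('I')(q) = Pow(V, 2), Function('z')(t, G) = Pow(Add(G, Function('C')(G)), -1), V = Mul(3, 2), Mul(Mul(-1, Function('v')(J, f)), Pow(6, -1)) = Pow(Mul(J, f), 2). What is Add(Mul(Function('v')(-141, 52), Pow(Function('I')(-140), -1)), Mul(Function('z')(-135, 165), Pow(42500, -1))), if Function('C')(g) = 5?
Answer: Rational(-64733861399999, 7225000) ≈ -8.9597e+6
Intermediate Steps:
Function('v')(J, f) = Mul(-6, Pow(J, 2), Pow(f, 2)) (Function('v')(J, f) = Mul(-6, Pow(Mul(J, f), 2)) = Mul(-6, Mul(Pow(J, 2), Pow(f, 2))) = Mul(-6, Pow(J, 2), Pow(f, 2)))
V = 6
Function('z')(t, G) = Pow(Add(5, G), -1) (Function('z')(t, G) = Pow(Add(G, 5), -1) = Pow(Add(5, G), -1))
Function('I')(q) = 36 (Function('I')(q) = Pow(6, 2) = 36)
Add(Mul(Function('v')(-141, 52), Pow(Function('I')(-140), -1)), Mul(Function('z')(-135, 165), Pow(42500, -1))) = Add(Mul(Mul(-6, Pow(-141, 2), Pow(52, 2)), Pow(36, -1)), Mul(Pow(Add(5, 165), -1), Pow(42500, -1))) = Add(Mul(Mul(-6, 19881, 2704), Rational(1, 36)), Mul(Pow(170, -1), Rational(1, 42500))) = Add(Mul(-322549344, Rational(1, 36)), Mul(Rational(1, 170), Rational(1, 42500))) = Add(-8959704, Rational(1, 7225000)) = Rational(-64733861399999, 7225000)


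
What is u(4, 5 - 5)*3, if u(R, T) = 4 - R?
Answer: 0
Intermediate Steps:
u(4, 5 - 5)*3 = (4 - 1*4)*3 = (4 - 4)*3 = 0*3 = 0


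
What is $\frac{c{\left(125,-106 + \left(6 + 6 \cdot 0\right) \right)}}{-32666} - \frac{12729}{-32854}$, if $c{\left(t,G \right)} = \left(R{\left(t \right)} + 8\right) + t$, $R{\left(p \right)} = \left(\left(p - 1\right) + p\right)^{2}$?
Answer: $- \frac{812772461}{536604382} \approx -1.5147$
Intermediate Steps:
$R{\left(p \right)} = \left(-1 + 2 p\right)^{2}$ ($R{\left(p \right)} = \left(\left(-1 + p\right) + p\right)^{2} = \left(-1 + 2 p\right)^{2}$)
$c{\left(t,G \right)} = 8 + t + \left(-1 + 2 t\right)^{2}$ ($c{\left(t,G \right)} = \left(\left(-1 + 2 t\right)^{2} + 8\right) + t = \left(8 + \left(-1 + 2 t\right)^{2}\right) + t = 8 + t + \left(-1 + 2 t\right)^{2}$)
$\frac{c{\left(125,-106 + \left(6 + 6 \cdot 0\right) \right)}}{-32666} - \frac{12729}{-32854} = \frac{8 + 125 + \left(-1 + 2 \cdot 125\right)^{2}}{-32666} - \frac{12729}{-32854} = \left(8 + 125 + \left(-1 + 250\right)^{2}\right) \left(- \frac{1}{32666}\right) - - \frac{12729}{32854} = \left(8 + 125 + 249^{2}\right) \left(- \frac{1}{32666}\right) + \frac{12729}{32854} = \left(8 + 125 + 62001\right) \left(- \frac{1}{32666}\right) + \frac{12729}{32854} = 62134 \left(- \frac{1}{32666}\right) + \frac{12729}{32854} = - \frac{31067}{16333} + \frac{12729}{32854} = - \frac{812772461}{536604382}$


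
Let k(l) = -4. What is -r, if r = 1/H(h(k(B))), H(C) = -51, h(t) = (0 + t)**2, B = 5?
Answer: 1/51 ≈ 0.019608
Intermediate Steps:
h(t) = t**2
r = -1/51 (r = 1/(-51) = -1/51 ≈ -0.019608)
-r = -1*(-1/51) = 1/51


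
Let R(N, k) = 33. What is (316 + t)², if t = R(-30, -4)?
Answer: 121801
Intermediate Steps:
t = 33
(316 + t)² = (316 + 33)² = 349² = 121801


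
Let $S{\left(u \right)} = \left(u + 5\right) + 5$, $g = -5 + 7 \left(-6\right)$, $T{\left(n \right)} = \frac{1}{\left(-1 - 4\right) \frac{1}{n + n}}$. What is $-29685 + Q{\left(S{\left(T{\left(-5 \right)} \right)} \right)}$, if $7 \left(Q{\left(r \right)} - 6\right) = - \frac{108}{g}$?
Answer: $- \frac{9764283}{329} \approx -29679.0$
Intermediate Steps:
$T{\left(n \right)} = - \frac{2 n}{5}$ ($T{\left(n \right)} = \frac{1}{\left(-5\right) \frac{1}{2 n}} = \frac{1}{\left(- \frac{5}{2}\right) \frac{1}{n}} = - \frac{2 n}{5}$)
$g = -47$ ($g = -5 - 42 = -47$)
$S{\left(u \right)} = 10 + u$ ($S{\left(u \right)} = \left(5 + u\right) + 5 = 10 + u$)
$Q{\left(r \right)} = \frac{2082}{329}$ ($Q{\left(r \right)} = 6 + \frac{\left(-108\right) \frac{1}{-47}}{7} = 6 + \frac{\left(-108\right) \left(- \frac{1}{47}\right)}{7} = 6 + \frac{1}{7} \cdot \frac{108}{47} = 6 + \frac{108}{329} = \frac{2082}{329}$)
$-29685 + Q{\left(S{\left(T{\left(-5 \right)} \right)} \right)} = -29685 + \frac{2082}{329} = - \frac{9764283}{329}$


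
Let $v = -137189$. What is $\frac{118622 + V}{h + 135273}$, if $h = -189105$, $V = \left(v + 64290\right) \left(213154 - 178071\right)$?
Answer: $\frac{852465665}{17944} \approx 47507.0$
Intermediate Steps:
$V = -2557515617$ ($V = \left(-137189 + 64290\right) \left(213154 - 178071\right) = \left(-72899\right) 35083 = -2557515617$)
$\frac{118622 + V}{h + 135273} = \frac{118622 - 2557515617}{-189105 + 135273} = - \frac{2557396995}{-53832} = \left(-2557396995\right) \left(- \frac{1}{53832}\right) = \frac{852465665}{17944}$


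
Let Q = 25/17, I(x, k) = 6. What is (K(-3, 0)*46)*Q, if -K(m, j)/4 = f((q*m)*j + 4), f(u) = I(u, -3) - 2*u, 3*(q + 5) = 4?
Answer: 9200/17 ≈ 541.18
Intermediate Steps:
q = -11/3 (q = -5 + (1/3)*4 = -5 + 4/3 = -11/3 ≈ -3.6667)
Q = 25/17 (Q = 25*(1/17) = 25/17 ≈ 1.4706)
f(u) = 6 - 2*u
K(m, j) = 8 - 88*j*m/3 (K(m, j) = -4*(6 - 2*((-11*m/3)*j + 4)) = -4*(6 - 2*(-11*j*m/3 + 4)) = -4*(6 - 2*(4 - 11*j*m/3)) = -4*(6 + (-8 + 22*j*m/3)) = -4*(-2 + 22*j*m/3) = 8 - 88*j*m/3)
(K(-3, 0)*46)*Q = ((8 - 88/3*0*(-3))*46)*(25/17) = ((8 + 0)*46)*(25/17) = (8*46)*(25/17) = 368*(25/17) = 9200/17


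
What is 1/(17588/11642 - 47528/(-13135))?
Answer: 76458835/392169678 ≈ 0.19496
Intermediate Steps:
1/(17588/11642 - 47528/(-13135)) = 1/(17588*(1/11642) - 47528*(-1/13135)) = 1/(8794/5821 + 47528/13135) = 1/(392169678/76458835) = 76458835/392169678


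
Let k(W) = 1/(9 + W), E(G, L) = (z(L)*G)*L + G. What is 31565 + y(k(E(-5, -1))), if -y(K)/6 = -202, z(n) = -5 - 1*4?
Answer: 32777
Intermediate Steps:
z(n) = -9 (z(n) = -5 - 4 = -9)
E(G, L) = G - 9*G*L (E(G, L) = (-9*G)*L + G = -9*G*L + G = G - 9*G*L)
y(K) = 1212 (y(K) = -6*(-202) = 1212)
31565 + y(k(E(-5, -1))) = 31565 + 1212 = 32777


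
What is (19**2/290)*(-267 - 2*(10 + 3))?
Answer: -105773/290 ≈ -364.73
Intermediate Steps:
(19**2/290)*(-267 - 2*(10 + 3)) = (361*(1/290))*(-267 - 2*13) = 361*(-267 - 26)/290 = (361/290)*(-293) = -105773/290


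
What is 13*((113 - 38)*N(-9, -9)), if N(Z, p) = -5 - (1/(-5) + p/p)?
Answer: -5655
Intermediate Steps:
N(Z, p) = -29/5 (N(Z, p) = -5 - (1*(-⅕) + 1) = -5 - (-⅕ + 1) = -5 - 1*⅘ = -5 - ⅘ = -29/5)
13*((113 - 38)*N(-9, -9)) = 13*((113 - 38)*(-29/5)) = 13*(75*(-29/5)) = 13*(-435) = -5655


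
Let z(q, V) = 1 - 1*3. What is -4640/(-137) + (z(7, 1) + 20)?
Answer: 7106/137 ≈ 51.869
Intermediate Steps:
z(q, V) = -2 (z(q, V) = 1 - 3 = -2)
-4640/(-137) + (z(7, 1) + 20) = -4640/(-137) + (-2 + 20) = -4640*(-1)/137 + 18 = -32*(-145/137) + 18 = 4640/137 + 18 = 7106/137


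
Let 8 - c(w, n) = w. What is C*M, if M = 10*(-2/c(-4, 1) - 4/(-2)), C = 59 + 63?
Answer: 6710/3 ≈ 2236.7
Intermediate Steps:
c(w, n) = 8 - w
C = 122
M = 55/3 (M = 10*(-2/(8 - 1*(-4)) - 4/(-2)) = 10*(-2/(8 + 4) - 4*(-1/2)) = 10*(-2/12 + 2) = 10*(-2*1/12 + 2) = 10*(-1/6 + 2) = 10*(11/6) = 55/3 ≈ 18.333)
C*M = 122*(55/3) = 6710/3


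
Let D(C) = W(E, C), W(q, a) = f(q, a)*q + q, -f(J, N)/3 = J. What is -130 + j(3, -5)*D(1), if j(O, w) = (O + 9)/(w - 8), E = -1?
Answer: -1642/13 ≈ -126.31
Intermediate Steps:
f(J, N) = -3*J
W(q, a) = q - 3*q**2 (W(q, a) = (-3*q)*q + q = -3*q**2 + q = q - 3*q**2)
j(O, w) = (9 + O)/(-8 + w)
D(C) = -4 (D(C) = -(1 - 3*(-1)) = -(1 + 3) = -1*4 = -4)
-130 + j(3, -5)*D(1) = -130 + ((9 + 3)/(-8 - 5))*(-4) = -130 + (12/(-13))*(-4) = -130 - 1/13*12*(-4) = -130 - 12/13*(-4) = -130 + 48/13 = -1642/13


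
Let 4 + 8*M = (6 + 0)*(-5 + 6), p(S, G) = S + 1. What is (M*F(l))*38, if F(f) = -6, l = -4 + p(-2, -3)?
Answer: -57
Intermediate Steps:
p(S, G) = 1 + S
l = -5 (l = -4 + (1 - 2) = -4 - 1 = -5)
M = 1/4 (M = -1/2 + ((6 + 0)*(-5 + 6))/8 = -1/2 + (6*1)/8 = -1/2 + (1/8)*6 = -1/2 + 3/4 = 1/4 ≈ 0.25000)
(M*F(l))*38 = ((1/4)*(-6))*38 = -3/2*38 = -57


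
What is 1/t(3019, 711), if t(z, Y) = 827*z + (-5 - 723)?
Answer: 1/2495985 ≈ 4.0064e-7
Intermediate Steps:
t(z, Y) = -728 + 827*z (t(z, Y) = 827*z - 728 = -728 + 827*z)
1/t(3019, 711) = 1/(-728 + 827*3019) = 1/(-728 + 2496713) = 1/2495985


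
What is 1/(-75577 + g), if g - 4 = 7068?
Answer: -1/68505 ≈ -1.4597e-5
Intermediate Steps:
g = 7072 (g = 4 + 7068 = 7072)
1/(-75577 + g) = 1/(-75577 + 7072) = 1/(-68505) = -1/68505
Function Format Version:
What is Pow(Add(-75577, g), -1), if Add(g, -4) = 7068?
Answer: Rational(-1, 68505) ≈ -1.4597e-5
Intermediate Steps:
g = 7072 (g = Add(4, 7068) = 7072)
Pow(Add(-75577, g), -1) = Pow(Add(-75577, 7072), -1) = Pow(-68505, -1) = Rational(-1, 68505)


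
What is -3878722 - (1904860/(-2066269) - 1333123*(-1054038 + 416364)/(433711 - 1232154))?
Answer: -4642575463635181956/1649798019167 ≈ -2.8140e+6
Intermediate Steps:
-3878722 - (1904860/(-2066269) - 1333123*(-1054038 + 416364)/(433711 - 1232154)) = -3878722 - (1904860*(-1/2066269) - 1333123/((-798443/(-637674)))) = -3878722 - (-1904860/2066269 - 1333123/((-798443*(-1/637674)))) = -3878722 - (-1904860/2066269 - 1333123/798443/637674) = -3878722 - (-1904860/2066269 - 1333123*637674/798443) = -3878722 - (-1904860/2066269 - 850097875902/798443) = -3878722 - 1*(-1756532408864282618/1649798019167) = -3878722 + 1756532408864282618/1649798019167 = -4642575463635181956/1649798019167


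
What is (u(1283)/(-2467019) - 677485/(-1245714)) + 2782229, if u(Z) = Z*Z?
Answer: 8550346080103270283/3073200106566 ≈ 2.7822e+6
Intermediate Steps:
u(Z) = Z²
(u(1283)/(-2467019) - 677485/(-1245714)) + 2782229 = (1283²/(-2467019) - 677485/(-1245714)) + 2782229 = (1646089*(-1/2467019) - 677485*(-1/1245714)) + 2782229 = (-1646089/2467019 + 677485/1245714) + 2782229 = -379187745331/3073200106566 + 2782229 = 8550346080103270283/3073200106566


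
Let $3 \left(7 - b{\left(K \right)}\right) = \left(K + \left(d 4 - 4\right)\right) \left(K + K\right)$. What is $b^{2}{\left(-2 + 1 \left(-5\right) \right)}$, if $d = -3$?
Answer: $\frac{90601}{9} \approx 10067.0$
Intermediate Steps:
$b{\left(K \right)} = 7 - \frac{2 K \left(-16 + K\right)}{3}$ ($b{\left(K \right)} = 7 - \frac{\left(K - 16\right) \left(K + K\right)}{3} = 7 - \frac{\left(K - 16\right) 2 K}{3} = 7 - \frac{\left(-16 + K\right) 2 K}{3} = 7 - \frac{2 K \left(-16 + K\right)}{3}$)
$b^{2}{\left(-2 + 1 \left(-5\right) \right)} = \left(7 - \frac{2 \left(-2 + 1 \left(-5\right)\right)^{2}}{3} + \frac{32 \left(-2 + 1 \left(-5\right)\right)}{3}\right)^{2} = \left(7 - \frac{2 \left(-2 - 5\right)^{2}}{3} + \frac{32 \left(-2 - 5\right)}{3}\right)^{2} = \left(7 - \frac{2 \left(-7\right)^{2}}{3} + \frac{32}{3} \left(-7\right)\right)^{2} = \left(7 - \frac{98}{3} - \frac{224}{3}\right)^{2} = \left(- \frac{301}{3}\right)^{2} = \frac{90601}{9}$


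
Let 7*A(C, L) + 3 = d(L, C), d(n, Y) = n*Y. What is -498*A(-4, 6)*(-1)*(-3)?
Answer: 40338/7 ≈ 5762.6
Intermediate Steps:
d(n, Y) = Y*n
A(C, L) = -3/7 + C*L/7 (A(C, L) = -3/7 + (C*L)/7 = -3/7 + C*L/7)
-498*A(-4, 6)*(-1)*(-3) = -498*(-3/7 + (⅐)*(-4)*6)*(-1)*(-3) = -498*(-3/7 - 24/7)*(-1)*(-3) = -498*(-27/7*(-1))*(-3) = -13446*(-3)/7 = -498*(-81/7) = 40338/7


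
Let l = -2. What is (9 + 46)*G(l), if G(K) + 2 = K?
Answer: -220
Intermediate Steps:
G(K) = -2 + K
(9 + 46)*G(l) = (9 + 46)*(-2 - 2) = 55*(-4) = -220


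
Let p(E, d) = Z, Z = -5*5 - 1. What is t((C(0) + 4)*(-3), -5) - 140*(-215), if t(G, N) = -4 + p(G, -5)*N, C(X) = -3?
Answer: 30226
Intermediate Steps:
Z = -26 (Z = -25 - 1 = -26)
p(E, d) = -26
t(G, N) = -4 - 26*N
t((C(0) + 4)*(-3), -5) - 140*(-215) = (-4 - 26*(-5)) - 140*(-215) = (-4 + 130) + 30100 = 126 + 30100 = 30226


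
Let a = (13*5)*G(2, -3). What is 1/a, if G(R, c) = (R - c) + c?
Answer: 1/130 ≈ 0.0076923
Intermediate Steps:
G(R, c) = R
a = 130 (a = (13*5)*2 = 65*2 = 130)
1/a = 1/130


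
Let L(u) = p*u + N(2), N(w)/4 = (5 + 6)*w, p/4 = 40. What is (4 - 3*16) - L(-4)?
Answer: 508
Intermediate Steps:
p = 160 (p = 4*40 = 160)
N(w) = 44*w (N(w) = 4*((5 + 6)*w) = 4*(11*w) = 44*w)
L(u) = 88 + 160*u (L(u) = 160*u + 44*2 = 160*u + 88 = 88 + 160*u)
(4 - 3*16) - L(-4) = (4 - 3*16) - (88 + 160*(-4)) = (4 - 48) - (88 - 640) = -44 - 1*(-552) = -44 + 552 = 508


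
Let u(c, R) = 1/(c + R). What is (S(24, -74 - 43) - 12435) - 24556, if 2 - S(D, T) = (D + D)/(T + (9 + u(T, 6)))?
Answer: -443455793/11989 ≈ -36989.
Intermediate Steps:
u(c, R) = 1/(R + c)
S(D, T) = 2 - 2*D/(9 + T + 1/(6 + T)) (S(D, T) = 2 - (D + D)/(T + (9 + 1/(6 + T))) = 2 - 2*D/(9 + T + 1/(6 + T)))
(S(24, -74 - 43) - 12435) - 24556 = (2*(1 + (6 + (-74 - 43))*(9 + (-74 - 43) - 1*24))/(1 + (6 + (-74 - 43))*(9 + (-74 - 43))) - 12435) - 24556 = (2*(1 + (6 - 117)*(9 - 117 - 24))/(1 + (6 - 117)*(9 - 117)) - 12435) - 24556 = (2*(1 - 111*(-132))/(1 - 111*(-108)) - 12435) - 24556 = (2*(1 + 14652)/(1 + 11988) - 12435) - 24556 = (2*14653/11989 - 12435) - 24556 = (2*(1/11989)*14653 - 12435) - 24556 = (29306/11989 - 12435) - 24556 = -149053909/11989 - 24556 = -443455793/11989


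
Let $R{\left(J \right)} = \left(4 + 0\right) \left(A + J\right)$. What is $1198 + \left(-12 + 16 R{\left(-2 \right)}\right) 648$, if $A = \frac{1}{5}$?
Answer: $- \frac{406138}{5} \approx -81228.0$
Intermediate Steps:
$A = \frac{1}{5} \approx 0.2$
$R{\left(J \right)} = \frac{4}{5} + 4 J$ ($R{\left(J \right)} = \left(4 + 0\right) \left(\frac{1}{5} + J\right) = 4 \left(\frac{1}{5} + J\right) = \frac{4}{5} + 4 J$)
$1198 + \left(-12 + 16 R{\left(-2 \right)}\right) 648 = 1198 + \left(-12 + 16 \left(\frac{4}{5} + 4 \left(-2\right)\right)\right) 648 = 1198 + \left(-12 + 16 \left(\frac{4}{5} - 8\right)\right) 648 = 1198 + \left(-12 + 16 \left(- \frac{36}{5}\right)\right) 648 = 1198 + \left(-12 - \frac{576}{5}\right) 648 = 1198 - \frac{412128}{5} = - \frac{406138}{5}$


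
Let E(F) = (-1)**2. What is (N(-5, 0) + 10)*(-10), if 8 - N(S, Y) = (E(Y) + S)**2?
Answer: -20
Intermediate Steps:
E(F) = 1
N(S, Y) = 8 - (1 + S)**2
(N(-5, 0) + 10)*(-10) = ((8 - (1 - 5)**2) + 10)*(-10) = ((8 - 1*(-4)**2) + 10)*(-10) = ((8 - 1*16) + 10)*(-10) = ((8 - 16) + 10)*(-10) = (-8 + 10)*(-10) = 2*(-10) = -20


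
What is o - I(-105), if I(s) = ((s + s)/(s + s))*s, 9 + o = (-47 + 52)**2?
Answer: 121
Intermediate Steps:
o = 16 (o = -9 + (-47 + 52)**2 = -9 + 5**2 = -9 + 25 = 16)
I(s) = s (I(s) = ((2*s)/((2*s)))*s = ((2*s)*(1/(2*s)))*s = 1*s = s)
o - I(-105) = 16 - 1*(-105) = 16 + 105 = 121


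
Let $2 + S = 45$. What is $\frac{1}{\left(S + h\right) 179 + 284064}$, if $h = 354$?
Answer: $\frac{1}{355127} \approx 2.8159 \cdot 10^{-6}$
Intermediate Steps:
$S = 43$ ($S = -2 + 45 = 43$)
$\frac{1}{\left(S + h\right) 179 + 284064} = \frac{1}{\left(43 + 354\right) 179 + 284064} = \frac{1}{397 \cdot 179 + 284064} = \frac{1}{71063 + 284064} = \frac{1}{355127}$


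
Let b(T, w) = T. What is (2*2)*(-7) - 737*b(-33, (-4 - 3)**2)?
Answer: 24293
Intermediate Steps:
(2*2)*(-7) - 737*b(-33, (-4 - 3)**2) = (2*2)*(-7) - 737*(-33) = 4*(-7) + 24321 = -28 + 24321 = 24293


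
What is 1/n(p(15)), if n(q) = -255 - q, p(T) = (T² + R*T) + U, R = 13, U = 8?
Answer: -1/683 ≈ -0.0014641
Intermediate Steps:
p(T) = 8 + T² + 13*T (p(T) = (T² + 13*T) + 8 = 8 + T² + 13*T)
1/n(p(15)) = 1/(-255 - (8 + 15² + 13*15)) = 1/(-255 - (8 + 225 + 195)) = 1/(-255 - 1*428) = 1/(-255 - 428) = 1/(-683) = -1/683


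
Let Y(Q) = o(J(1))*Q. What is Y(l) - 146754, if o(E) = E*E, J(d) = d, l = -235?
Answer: -146989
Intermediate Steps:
o(E) = E²
Y(Q) = Q (Y(Q) = 1²*Q = 1*Q = Q)
Y(l) - 146754 = -235 - 146754 = -146989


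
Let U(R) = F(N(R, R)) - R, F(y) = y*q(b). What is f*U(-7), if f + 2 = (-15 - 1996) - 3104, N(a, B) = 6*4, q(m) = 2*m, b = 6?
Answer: -1509515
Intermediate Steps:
N(a, B) = 24
f = -5117 (f = -2 + ((-15 - 1996) - 3104) = -2 + (-2011 - 3104) = -2 - 5115 = -5117)
F(y) = 12*y (F(y) = y*(2*6) = y*12 = 12*y)
U(R) = 288 - R (U(R) = 12*24 - R = 288 - R)
f*U(-7) = -5117*(288 - 1*(-7)) = -5117*(288 + 7) = -5117*295 = -1509515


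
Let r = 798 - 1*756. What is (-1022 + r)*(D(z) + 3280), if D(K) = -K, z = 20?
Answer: -3194800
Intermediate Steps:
r = 42 (r = 798 - 756 = 42)
(-1022 + r)*(D(z) + 3280) = (-1022 + 42)*(-1*20 + 3280) = -980*(-20 + 3280) = -980*3260 = -3194800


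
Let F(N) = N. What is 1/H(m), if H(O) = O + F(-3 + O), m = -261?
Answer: -1/525 ≈ -0.0019048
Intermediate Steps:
H(O) = -3 + 2*O (H(O) = O + (-3 + O) = -3 + 2*O)
1/H(m) = 1/(-3 + 2*(-261)) = 1/(-3 - 522) = 1/(-525) = -1/525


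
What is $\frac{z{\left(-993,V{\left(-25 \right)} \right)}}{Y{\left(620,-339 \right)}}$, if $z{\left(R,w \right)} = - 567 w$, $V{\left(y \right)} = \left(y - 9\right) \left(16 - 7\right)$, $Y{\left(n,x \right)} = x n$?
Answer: $- \frac{28917}{35030} \approx -0.82549$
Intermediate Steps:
$Y{\left(n,x \right)} = n x$
$V{\left(y \right)} = -81 + 9 y$ ($V{\left(y \right)} = \left(-9 + y\right) 9 = -81 + 9 y$)
$\frac{z{\left(-993,V{\left(-25 \right)} \right)}}{Y{\left(620,-339 \right)}} = \frac{\left(-567\right) \left(-81 + 9 \left(-25\right)\right)}{620 \left(-339\right)} = \frac{\left(-567\right) \left(-81 - 225\right)}{-210180} = \left(-567\right) \left(-306\right) \left(- \frac{1}{210180}\right) = 173502 \left(- \frac{1}{210180}\right) = - \frac{28917}{35030}$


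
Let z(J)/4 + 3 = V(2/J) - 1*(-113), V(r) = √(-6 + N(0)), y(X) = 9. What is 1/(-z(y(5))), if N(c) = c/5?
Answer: I/(4*(√6 - 110*I)) ≈ -0.0022716 + 5.0584e-5*I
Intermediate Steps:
N(c) = c/5 (N(c) = c*(⅕) = c/5)
V(r) = I*√6 (V(r) = √(-6 + (⅕)*0) = √(-6 + 0) = √(-6) = I*√6)
z(J) = 440 + 4*I*√6 (z(J) = -12 + 4*(I*√6 - 1*(-113)) = -12 + 4*(I*√6 + 113) = -12 + 4*(113 + I*√6) = -12 + (452 + 4*I*√6) = 440 + 4*I*√6)
1/(-z(y(5))) = 1/(-(440 + 4*I*√6)) = 1/(-440 - 4*I*√6)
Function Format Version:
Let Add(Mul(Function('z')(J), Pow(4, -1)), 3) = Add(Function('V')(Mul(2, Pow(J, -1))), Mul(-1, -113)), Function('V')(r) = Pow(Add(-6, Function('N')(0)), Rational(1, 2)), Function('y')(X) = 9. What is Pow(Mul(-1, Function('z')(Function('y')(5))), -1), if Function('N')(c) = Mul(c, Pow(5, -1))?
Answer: Mul(Rational(1, 4), I, Pow(Add(Pow(6, Rational(1, 2)), Mul(-110, I)), -1)) ≈ Add(-0.0022716, Mul(5.0584e-5, I))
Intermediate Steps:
Function('N')(c) = Mul(Rational(1, 5), c) (Function('N')(c) = Mul(c, Rational(1, 5)) = Mul(Rational(1, 5), c))
Function('V')(r) = Mul(I, Pow(6, Rational(1, 2))) (Function('V')(r) = Pow(Add(-6, Mul(Rational(1, 5), 0)), Rational(1, 2)) = Pow(Add(-6, 0), Rational(1, 2)) = Pow(-6, Rational(1, 2)) = Mul(I, Pow(6, Rational(1, 2))))
Function('z')(J) = Add(440, Mul(4, I, Pow(6, Rational(1, 2)))) (Function('z')(J) = Add(-12, Mul(4, Add(Mul(I, Pow(6, Rational(1, 2))), Mul(-1, -113)))) = Add(-12, Mul(4, Add(Mul(I, Pow(6, Rational(1, 2))), 113))) = Add(-12, Mul(4, Add(113, Mul(I, Pow(6, Rational(1, 2)))))) = Add(-12, Add(452, Mul(4, I, Pow(6, Rational(1, 2))))) = Add(440, Mul(4, I, Pow(6, Rational(1, 2)))))
Pow(Mul(-1, Function('z')(Function('y')(5))), -1) = Pow(Mul(-1, Add(440, Mul(4, I, Pow(6, Rational(1, 2))))), -1) = Pow(Add(-440, Mul(-4, I, Pow(6, Rational(1, 2)))), -1)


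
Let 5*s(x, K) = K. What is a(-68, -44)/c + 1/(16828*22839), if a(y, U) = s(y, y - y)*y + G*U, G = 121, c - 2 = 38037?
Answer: -2046197862169/14619707348988 ≈ -0.13996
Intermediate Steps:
c = 38039 (c = 2 + 38037 = 38039)
s(x, K) = K/5
a(y, U) = 121*U (a(y, U) = ((y - y)/5)*y + 121*U = ((⅕)*0)*y + 121*U = 0*y + 121*U = 0 + 121*U = 121*U)
a(-68, -44)/c + 1/(16828*22839) = (121*(-44))/38039 + 1/(16828*22839) = -5324*1/38039 + (1/16828)*(1/22839) = -5324/38039 + 1/384334692 = -2046197862169/14619707348988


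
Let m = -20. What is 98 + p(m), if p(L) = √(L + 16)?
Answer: 98 + 2*I ≈ 98.0 + 2.0*I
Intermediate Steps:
p(L) = √(16 + L)
98 + p(m) = 98 + √(16 - 20) = 98 + √(-4) = 98 + 2*I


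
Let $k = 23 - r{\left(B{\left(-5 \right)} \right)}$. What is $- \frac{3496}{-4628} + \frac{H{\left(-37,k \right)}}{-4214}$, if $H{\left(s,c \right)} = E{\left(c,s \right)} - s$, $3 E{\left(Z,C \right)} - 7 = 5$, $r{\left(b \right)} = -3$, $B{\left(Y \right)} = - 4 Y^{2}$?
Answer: $\frac{3635599}{4875598} \approx 0.74567$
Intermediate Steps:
$k = 26$ ($k = 23 - -3 = 23 + 3 = 26$)
$E{\left(Z,C \right)} = 4$ ($E{\left(Z,C \right)} = \frac{7}{3} + \frac{1}{3} \cdot 5 = \frac{7}{3} + \frac{5}{3} = 4$)
$H{\left(s,c \right)} = 4 - s$
$- \frac{3496}{-4628} + \frac{H{\left(-37,k \right)}}{-4214} = - \frac{3496}{-4628} + \frac{4 - -37}{-4214} = \left(-3496\right) \left(- \frac{1}{4628}\right) + \left(4 + 37\right) \left(- \frac{1}{4214}\right) = \frac{874}{1157} + 41 \left(- \frac{1}{4214}\right) = \frac{874}{1157} - \frac{41}{4214} = \frac{3635599}{4875598}$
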